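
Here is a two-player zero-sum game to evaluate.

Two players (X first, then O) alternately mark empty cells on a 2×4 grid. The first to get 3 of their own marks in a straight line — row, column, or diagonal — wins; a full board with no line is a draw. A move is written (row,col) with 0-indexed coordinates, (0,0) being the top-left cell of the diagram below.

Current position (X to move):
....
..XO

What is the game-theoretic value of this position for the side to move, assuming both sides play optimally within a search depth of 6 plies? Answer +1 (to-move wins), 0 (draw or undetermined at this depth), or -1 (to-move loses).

ply 1, X at ..../..XO | (0,0)=+0→X.../..XO*; (0,1)=+0→.X../..XO; (0,2)=+0→..X./..XO; (0,3)=+0→...X/..XO; (1,0)=+0→..../X.XO; (1,1)=+0→..../.XXO
ply 2, O at X.../..XO | (0,1)=+0→XO../..XO*; (0,2)=+0→X.O./..XO; (0,3)=+0→X..O/..XO; (1,0)=+0→X.../O.XO; (1,1)=+0→X.../.OXO
ply 3, X at XO../..XO | (0,2)=+0→XOX./..XO*; (0,3)=+0→XO.X/..XO; (1,0)=+0→XO../X.XO; (1,1)=+0→XO../.XXO
ply 4, O at XOX./..XO | (0,3)=+0→XOXO/..XO*; (1,0)=+0→XOX./O.XO; (1,1)=+0→XOX./.OXO
ply 5, X at XOXO/..XO | (1,0)=+0→XOXO/X.XO*; (1,1)=+0→XOXO/.XXO
ply 6, O at XOXO/X.XO | (1,1)=+0→XOXO/XOXO*
ply 7: XOXO/XOXO is terminal +0 (X); from ..../..XO depth 6

value(..../..XO, X) = 0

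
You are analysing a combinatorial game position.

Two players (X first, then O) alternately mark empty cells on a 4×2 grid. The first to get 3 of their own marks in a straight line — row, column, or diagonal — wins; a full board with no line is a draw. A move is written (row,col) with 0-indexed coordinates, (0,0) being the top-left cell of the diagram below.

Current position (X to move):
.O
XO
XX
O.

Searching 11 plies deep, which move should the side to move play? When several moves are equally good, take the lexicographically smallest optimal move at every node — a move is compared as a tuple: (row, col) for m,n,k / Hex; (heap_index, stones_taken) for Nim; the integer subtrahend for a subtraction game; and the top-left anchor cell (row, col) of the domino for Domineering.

ply 1, X at .O/XO/XX/O. | (0,0)=+1→XO/XO/XX/O.*; (3,1)=+0→.O/XO/XX/OX
ply 2: XO/XO/XX/O. is terminal -1 (O); from .O/XO/XX/O. depth 11

X's best at [.O/XO/XX/O.]: (0,0)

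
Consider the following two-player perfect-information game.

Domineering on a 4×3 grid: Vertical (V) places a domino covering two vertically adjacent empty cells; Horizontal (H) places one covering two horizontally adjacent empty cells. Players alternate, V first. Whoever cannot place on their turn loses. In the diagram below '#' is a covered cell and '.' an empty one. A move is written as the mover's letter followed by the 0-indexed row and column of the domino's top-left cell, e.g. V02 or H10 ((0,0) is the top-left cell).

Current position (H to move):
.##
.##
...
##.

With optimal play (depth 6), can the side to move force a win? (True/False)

H winning at [.##/.##/.../##.]: False

p1 H@[.##/.##/.../##.]: H20[.##/.##/##./##.]-1* H21[.##/.##/.##/##.]-1
p2 V@[.##/.##/##./##.]: V00[###/###/##./##.]+1* V22[.##/.##/###/###]+1
p3 H@[###/###/##./##.] terminal -1; root [.##/.##/.../##.] d6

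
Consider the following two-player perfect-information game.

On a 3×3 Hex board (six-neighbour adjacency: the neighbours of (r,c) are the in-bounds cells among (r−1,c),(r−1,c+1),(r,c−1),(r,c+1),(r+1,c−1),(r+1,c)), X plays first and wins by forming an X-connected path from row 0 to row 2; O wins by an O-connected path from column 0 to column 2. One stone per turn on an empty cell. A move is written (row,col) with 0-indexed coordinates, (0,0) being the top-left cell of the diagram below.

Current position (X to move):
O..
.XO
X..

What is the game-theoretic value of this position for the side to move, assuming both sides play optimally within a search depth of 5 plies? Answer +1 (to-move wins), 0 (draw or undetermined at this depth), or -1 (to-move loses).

value(O../.XO/X.., X) = +1

ply 1, X at O../.XO/X.. | (0,1)=+1→OX./.XO/X..*; (0,2)=+1→O.X/.XO/X..; (1,0)=+1→O../XXO/X..; (2,1)=+1→O../.XO/XX.; (2,2)=+1→O../.XO/X.X
ply 2: OX./.XO/X.. is terminal -1 (O); from O../.XO/X.. depth 5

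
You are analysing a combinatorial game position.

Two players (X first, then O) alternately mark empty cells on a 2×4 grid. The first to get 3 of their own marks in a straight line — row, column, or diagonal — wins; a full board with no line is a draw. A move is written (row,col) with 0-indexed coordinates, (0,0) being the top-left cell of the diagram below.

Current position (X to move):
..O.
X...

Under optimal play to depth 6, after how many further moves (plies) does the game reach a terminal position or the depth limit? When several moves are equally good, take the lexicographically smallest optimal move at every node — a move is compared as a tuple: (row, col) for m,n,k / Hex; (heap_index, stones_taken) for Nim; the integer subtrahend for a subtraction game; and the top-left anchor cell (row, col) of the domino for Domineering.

PV length from [..O./X...]: 6 plies

p1 X@[..O./X...]: (0,0)[X.O./X...]+0* (0,1)[.XO./X...]+0 (0,3)[..OX/X...]+0 (1,1)[..O./XX..]+0 (1,2)[..O./X.X.]+0 (1,3)[..O./X..X]-1
p2 O@[X.O./X...]: (0,1)[XOO./X...]+0* (0,3)[X.OO/X...]+0 (1,1)[X.O./XO..]+0 (1,2)[X.O./X.O.]+0 (1,3)[X.O./X..O]+0
p3 X@[XOO./X...]: (0,3)[XOOX/X...]+0* (1,1)[XOO./XX..]-1 (1,2)[XOO./X.X.]-1 (1,3)[XOO./X..X]-1
p4 O@[XOOX/X...]: (1,1)[XOOX/XO..]+0* (1,2)[XOOX/X.O.]+0 (1,3)[XOOX/X..O]+0
p5 X@[XOOX/XO..]: (1,2)[XOOX/XOX.]+0* (1,3)[XOOX/XO.X]+0
p6 O@[XOOX/XOX.]: (1,3)[XOOX/XOXO]+0*
p7 X@[XOOX/XOXO] terminal +0; root [..O./X...] d6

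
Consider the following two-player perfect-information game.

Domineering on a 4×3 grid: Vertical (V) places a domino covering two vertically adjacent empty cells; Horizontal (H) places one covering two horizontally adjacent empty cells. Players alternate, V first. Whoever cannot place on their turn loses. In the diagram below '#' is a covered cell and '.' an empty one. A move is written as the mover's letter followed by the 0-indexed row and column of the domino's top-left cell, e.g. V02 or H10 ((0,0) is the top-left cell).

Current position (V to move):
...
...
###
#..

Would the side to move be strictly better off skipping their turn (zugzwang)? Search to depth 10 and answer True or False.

zugzwang(.../.../###/#.., V) = False

[.../.../###/#..] V move#1: V00:-1/#../#../###/#.., V01:+1/.#./.#./###/#..*, V02:-1/..#/..#/###/#..
[.#./.#./###/#..] H move#2: H31:-1/.#./.#./###/###*
[.#./.#./###/###] V move#3: V00:+1/##./##./###/###*, V02:+1/.##/.##/###/###
[##./##./###/###] end (terminal -1, H#4); searched .../.../###/#.. to 10
pass branch (H moves first from the same position):
  | [.../.../###/#..] H move#1: H00:+1/##./.../###/#..*, H01:+1/.##/.../###/#.., H10:+1/.../##./###/#.., H11:+1/.../.##/###/#.., H31:-1/.../.../###/###
  | [##./.../###/#..] V move#2: V02:-1/###/..#/###/#..*
  | [###/..#/###/#..] H move#3: H10:+1/###/###/###/#..*, H31:+1/###/..#/###/###
  | [###/###/###/#..] end (terminal -1, V#4); searched .../.../###/#.. to 10
V moving scores +1; V passing scores -1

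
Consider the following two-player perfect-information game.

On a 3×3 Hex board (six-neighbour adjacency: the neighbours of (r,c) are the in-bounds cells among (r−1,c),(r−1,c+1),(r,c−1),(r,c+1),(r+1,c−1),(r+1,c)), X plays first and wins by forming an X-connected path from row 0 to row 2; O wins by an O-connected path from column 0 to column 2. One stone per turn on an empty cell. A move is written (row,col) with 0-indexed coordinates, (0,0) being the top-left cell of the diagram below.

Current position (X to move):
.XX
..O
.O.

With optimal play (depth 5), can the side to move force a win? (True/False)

X winning at [.XX/..O/.O.]: True

p1 X@[.XX/..O/.O.]: (0,0)[XXX/..O/.O.]-1 (1,0)[.XX/X.O/.O.]-1 (1,1)[.XX/.XO/.O.]-1 (2,0)[.XX/..O/XO.]+1* (2,2)[.XX/..O/.OX]-1
p2 O@[.XX/..O/XO.]: (0,0)[OXX/..O/XO.]-1* (1,0)[.XX/O.O/XO.]-1 (1,1)[.XX/.OO/XO.]-1 (2,2)[.XX/..O/XOO]-1
p3 X@[OXX/..O/XO.]: (1,0)[OXX/X.O/XO.]+1* (1,1)[OXX/.XO/XO.]+1 (2,2)[OXX/..O/XOX]+1
p4 O@[OXX/X.O/XO.] terminal -1; root [.XX/..O/.O.] d5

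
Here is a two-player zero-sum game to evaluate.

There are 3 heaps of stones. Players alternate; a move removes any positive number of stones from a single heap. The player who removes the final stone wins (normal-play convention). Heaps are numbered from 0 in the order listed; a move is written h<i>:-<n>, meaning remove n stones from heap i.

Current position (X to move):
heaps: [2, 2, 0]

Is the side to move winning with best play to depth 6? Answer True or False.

[(2,2,0)] X move#1: h0:-1:-1/(1,2,0)*, h0:-2:-1/(0,2,0), h1:-1:-1/(2,1,0), h1:-2:-1/(2,0,0)
[(1,2,0)] O move#2: h0:-1:-1/(0,2,0), h1:-1:+1/(1,1,0)*, h1:-2:-1/(1,0,0)
[(1,1,0)] X move#3: h0:-1:-1/(0,1,0)*, h1:-1:-1/(1,0,0)
[(0,1,0)] O move#4: h1:-1:+1/(0,0,0)*
[(0,0,0)] end (terminal -1, X#5); searched (2,2,0) to 6

X winning at [(2,2,0)]: False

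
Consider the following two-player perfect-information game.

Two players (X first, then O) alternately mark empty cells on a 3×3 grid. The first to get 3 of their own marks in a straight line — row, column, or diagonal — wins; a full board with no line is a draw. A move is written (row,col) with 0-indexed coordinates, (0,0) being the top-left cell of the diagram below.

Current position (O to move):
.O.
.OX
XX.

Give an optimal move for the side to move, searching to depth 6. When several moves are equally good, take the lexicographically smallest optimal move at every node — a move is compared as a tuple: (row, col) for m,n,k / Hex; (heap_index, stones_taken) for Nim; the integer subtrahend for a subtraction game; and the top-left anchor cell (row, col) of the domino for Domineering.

O's best at [.O./.OX/XX.]: (2,2)

ply 1, O at .O./.OX/XX. | (0,0)=-1→OO./.OX/XX.; (0,2)=-1→.OO/.OX/XX.; (1,0)=-1→.O./OOX/XX.; (2,2)=+0→.O./.OX/XXO*
ply 2, X at .O./.OX/XXO | (0,0)=+0→XO./.OX/XXO*; (0,2)=-1→.OX/.OX/XXO; (1,0)=-1→.O./XOX/XXO
ply 3, O at XO./.OX/XXO | (0,2)=-1→XOO/.OX/XXO; (1,0)=+0→XO./OOX/XXO*
ply 4, X at XO./OOX/XXO | (0,2)=+0→XOX/OOX/XXO*
ply 5: XOX/OOX/XXO is terminal +0 (O); from .O./.OX/XX. depth 6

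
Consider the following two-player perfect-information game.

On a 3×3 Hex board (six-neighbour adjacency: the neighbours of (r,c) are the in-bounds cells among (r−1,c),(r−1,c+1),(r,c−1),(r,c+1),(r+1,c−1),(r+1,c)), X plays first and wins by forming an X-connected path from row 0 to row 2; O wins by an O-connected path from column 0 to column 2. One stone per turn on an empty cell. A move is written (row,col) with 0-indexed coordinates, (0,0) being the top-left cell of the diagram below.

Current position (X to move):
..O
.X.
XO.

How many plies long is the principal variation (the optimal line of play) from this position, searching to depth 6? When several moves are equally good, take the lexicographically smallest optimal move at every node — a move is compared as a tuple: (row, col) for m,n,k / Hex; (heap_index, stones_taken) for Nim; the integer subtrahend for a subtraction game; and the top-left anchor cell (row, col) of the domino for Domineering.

PV length from [..O/.X./XO.]: 3 plies

p1 X@[..O/.X./XO.]: (0,0)[X.O/.X./XO.]+1* (0,1)[.XO/.X./XO.]+1 (1,0)[..O/XX./XO.]+1 (1,2)[..O/.XX/XO.]-1 (2,2)[..O/.X./XOX]-1
p2 O@[X.O/.X./XO.]: (0,1)[XOO/.X./XO.]-1* (1,0)[X.O/OX./XO.]-1 (1,2)[X.O/.XO/XO.]-1 (2,2)[X.O/.X./XOO]-1
p3 X@[XOO/.X./XO.]: (1,0)[XOO/XX./XO.]+1* (1,2)[XOO/.XX/XO.]-1 (2,2)[XOO/.X./XOX]-1
p4 O@[XOO/XX./XO.] terminal -1; root [..O/.X./XO.] d6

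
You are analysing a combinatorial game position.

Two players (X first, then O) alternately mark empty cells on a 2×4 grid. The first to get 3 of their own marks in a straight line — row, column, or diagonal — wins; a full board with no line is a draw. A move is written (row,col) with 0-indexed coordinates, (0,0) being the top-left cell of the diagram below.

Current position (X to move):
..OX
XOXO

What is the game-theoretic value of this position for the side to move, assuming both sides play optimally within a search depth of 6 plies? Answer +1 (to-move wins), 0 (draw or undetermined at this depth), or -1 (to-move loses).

value(..OX/XOXO, X) = 0

[..OX/XOXO] X move#1: (0,0):+0/X.OX/XOXO*, (0,1):+0/.XOX/XOXO
[X.OX/XOXO] O move#2: (0,1):+0/XOOX/XOXO*
[XOOX/XOXO] end (terminal +0, X#3); searched ..OX/XOXO to 6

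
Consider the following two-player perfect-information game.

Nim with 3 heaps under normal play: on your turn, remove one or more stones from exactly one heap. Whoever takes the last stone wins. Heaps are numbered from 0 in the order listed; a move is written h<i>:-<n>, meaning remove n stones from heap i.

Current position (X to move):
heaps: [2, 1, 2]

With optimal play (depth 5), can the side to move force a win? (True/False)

X winning at [(2,1,2)]: True

[(2,1,2)] X move#1: h0:-1:-1/(1,1,2), h0:-2:-1/(0,1,2), h1:-1:+1/(2,0,2)*, h2:-1:-1/(2,1,1), h2:-2:-1/(2,1,0)
[(2,0,2)] O move#2: h0:-1:-1/(1,0,2)*, h0:-2:-1/(0,0,2), h2:-1:-1/(2,0,1), h2:-2:-1/(2,0,0)
[(1,0,2)] X move#3: h0:-1:-1/(0,0,2), h2:-1:+1/(1,0,1)*, h2:-2:-1/(1,0,0)
[(1,0,1)] O move#4: h0:-1:-1/(0,0,1)*, h2:-1:-1/(1,0,0)
[(0,0,1)] X move#5: h2:-1:+1/(0,0,0)*
[(0,0,0)] end (terminal -1, O#6); searched (2,1,2) to 5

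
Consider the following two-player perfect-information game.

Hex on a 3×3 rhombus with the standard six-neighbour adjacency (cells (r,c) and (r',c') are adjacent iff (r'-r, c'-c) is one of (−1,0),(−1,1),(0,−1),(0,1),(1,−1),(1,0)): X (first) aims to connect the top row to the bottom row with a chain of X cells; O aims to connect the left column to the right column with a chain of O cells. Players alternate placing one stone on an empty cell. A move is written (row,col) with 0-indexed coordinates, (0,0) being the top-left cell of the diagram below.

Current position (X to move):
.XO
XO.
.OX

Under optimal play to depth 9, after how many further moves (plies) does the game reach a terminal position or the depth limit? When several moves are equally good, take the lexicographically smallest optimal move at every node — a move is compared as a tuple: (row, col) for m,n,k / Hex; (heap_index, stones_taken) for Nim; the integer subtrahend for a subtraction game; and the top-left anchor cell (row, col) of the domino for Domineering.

p1 X@[.XO/XO./.OX]: (0,0)[XXO/XO./.OX]-1 (1,2)[.XO/XOX/.OX]-1 (2,0)[.XO/XO./XOX]+1*
p2 O@[.XO/XO./XOX] terminal -1; root [.XO/XO./.OX] d9

PV length from [.XO/XO./.OX]: 1 ply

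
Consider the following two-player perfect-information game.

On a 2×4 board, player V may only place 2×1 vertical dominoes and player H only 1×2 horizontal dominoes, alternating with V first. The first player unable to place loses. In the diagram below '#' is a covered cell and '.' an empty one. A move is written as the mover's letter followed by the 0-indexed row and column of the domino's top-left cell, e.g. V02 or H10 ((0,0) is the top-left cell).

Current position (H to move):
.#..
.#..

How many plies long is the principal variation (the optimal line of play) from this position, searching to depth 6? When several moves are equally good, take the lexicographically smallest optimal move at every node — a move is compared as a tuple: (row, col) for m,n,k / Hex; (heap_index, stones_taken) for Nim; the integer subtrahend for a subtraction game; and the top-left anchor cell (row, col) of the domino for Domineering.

p1 H@[.#../.#..]: H02[.###/.#..]+1* H12[.#../.###]+1
p2 V@[.###/.#..]: V00[####/##..]-1*
p3 H@[####/##..]: H12[####/####]+1*
p4 V@[####/####] terminal -1; root [.#../.#..] d6

PV length from [.#../.#..]: 3 plies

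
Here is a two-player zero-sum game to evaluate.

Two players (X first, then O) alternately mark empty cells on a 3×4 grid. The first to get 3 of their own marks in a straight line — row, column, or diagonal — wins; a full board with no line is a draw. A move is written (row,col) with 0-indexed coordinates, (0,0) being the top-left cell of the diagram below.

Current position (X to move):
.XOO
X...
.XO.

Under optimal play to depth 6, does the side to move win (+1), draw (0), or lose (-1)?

value(.XOO/X.../.XO., X) = +1

p1 X@[.XOO/X.../.XO.]: (0,0)[XXOO/X.../.XO.]-1 (1,1)[.XOO/XX../.XO.]+1* (1,2)[.XOO/X.X./.XO.]+1 (1,3)[.XOO/X..X/.XO.]-1 (2,0)[.XOO/X.../XXO.]-1 (2,3)[.XOO/X.../.XOX]-1
p2 O@[.XOO/XX../.XO.] terminal -1; root [.XOO/X.../.XO.] d6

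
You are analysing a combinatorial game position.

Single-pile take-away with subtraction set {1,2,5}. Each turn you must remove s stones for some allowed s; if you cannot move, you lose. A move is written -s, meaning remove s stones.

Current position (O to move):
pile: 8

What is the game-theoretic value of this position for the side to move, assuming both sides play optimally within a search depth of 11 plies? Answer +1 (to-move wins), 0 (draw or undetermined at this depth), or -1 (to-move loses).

ply 1, O at 8 | -1=-1→7; -2=+1→6*; -5=+1→3
ply 2, X at 6 | -1=-1→5*; -2=-1→4; -5=-1→1
ply 3, O at 5 | -1=-1→4; -2=+1→3*; -5=+1→0
ply 4, X at 3 | -1=-1→2*; -2=-1→1
ply 5, O at 2 | -1=-1→1; -2=+1→0*
ply 6: 0 is terminal -1 (X); from 8 depth 11

value(8, O) = +1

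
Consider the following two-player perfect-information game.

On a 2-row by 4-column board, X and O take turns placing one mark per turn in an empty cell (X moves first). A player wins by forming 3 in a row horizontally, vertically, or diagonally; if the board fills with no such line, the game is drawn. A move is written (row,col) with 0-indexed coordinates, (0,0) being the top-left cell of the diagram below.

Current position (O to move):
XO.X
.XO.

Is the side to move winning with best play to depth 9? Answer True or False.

p1 O@[XO.X/.XO.]: (0,2)[XOOX/.XO.]+0* (1,0)[XO.X/OXO.]+0 (1,3)[XO.X/.XOO]+0
p2 X@[XOOX/.XO.]: (1,0)[XOOX/XXO.]+0* (1,3)[XOOX/.XOX]+0
p3 O@[XOOX/XXO.]: (1,3)[XOOX/XXOO]+0*
p4 X@[XOOX/XXOO] terminal +0; root [XO.X/.XO.] d9

O winning at [XO.X/.XO.]: False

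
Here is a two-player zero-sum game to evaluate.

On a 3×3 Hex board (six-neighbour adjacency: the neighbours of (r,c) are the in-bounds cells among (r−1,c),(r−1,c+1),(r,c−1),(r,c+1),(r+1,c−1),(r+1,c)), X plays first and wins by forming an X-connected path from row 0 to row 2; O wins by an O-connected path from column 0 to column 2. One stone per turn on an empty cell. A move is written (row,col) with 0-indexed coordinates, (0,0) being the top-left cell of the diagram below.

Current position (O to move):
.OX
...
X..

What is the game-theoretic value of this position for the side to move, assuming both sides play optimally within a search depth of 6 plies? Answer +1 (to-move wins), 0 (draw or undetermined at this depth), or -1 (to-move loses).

value(.OX/.../X.., O) = -1

[.OX/.../X..] O move#1: (0,0):-1/OOX/.../X..*, (1,0):-1/.OX/O../X.., (1,1):-1/.OX/.O./X.., (1,2):-1/.OX/..O/X.., (2,1):-1/.OX/.../XO., (2,2):-1/.OX/.../X.O
[OOX/.../X..] X move#2: (1,0):+1/OOX/X../X..*, (1,1):+1/OOX/.X./X.., (1,2):+1/OOX/..X/X.., (2,1):+1/OOX/.../XX., (2,2):+1/OOX/.../X.X
[OOX/X../X..] O move#3: (1,1):-1/OOX/XO./X..*, (1,2):-1/OOX/X.O/X.., (2,1):-1/OOX/X../XO., (2,2):-1/OOX/X../X.O
[OOX/XO./X..] X move#4: (1,2):+1/OOX/XOX/X..*, (2,1):-1/OOX/XO./XX., (2,2):-1/OOX/XO./X.X
[OOX/XOX/X..] O move#5: (2,1):-1/OOX/XOX/XO.*, (2,2):-1/OOX/XOX/X.O
[OOX/XOX/XO.] X move#6: (2,2):+1/OOX/XOX/XOX*
[OOX/XOX/XOX] end (terminal -1, O#7); searched .OX/.../X.. to 6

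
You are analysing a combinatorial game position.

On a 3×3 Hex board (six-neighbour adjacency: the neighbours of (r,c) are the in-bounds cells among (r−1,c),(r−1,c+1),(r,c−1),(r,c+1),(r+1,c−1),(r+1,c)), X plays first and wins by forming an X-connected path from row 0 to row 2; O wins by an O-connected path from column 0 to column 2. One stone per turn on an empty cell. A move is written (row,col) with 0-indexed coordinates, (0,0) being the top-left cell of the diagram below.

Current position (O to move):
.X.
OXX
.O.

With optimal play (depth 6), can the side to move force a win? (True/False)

[.X./OXX/.O.] O move#1: (0,0):-1/OX./OXX/.O.*, (0,2):-1/.XO/OXX/.O., (2,0):-1/.X./OXX/OO., (2,2):-1/.X./OXX/.OO
[OX./OXX/.O.] X move#2: (0,2):+1/OXX/OXX/.O.*, (2,0):+1/OX./OXX/XO., (2,2):+1/OX./OXX/.OX
[OXX/OXX/.O.] O move#3: (2,0):-1/OXX/OXX/OO.*, (2,2):-1/OXX/OXX/.OO
[OXX/OXX/OO.] X move#4: (2,2):+1/OXX/OXX/OOX*
[OXX/OXX/OOX] end (terminal -1, O#5); searched .X./OXX/.O. to 6

O winning at [.X./OXX/.O.]: False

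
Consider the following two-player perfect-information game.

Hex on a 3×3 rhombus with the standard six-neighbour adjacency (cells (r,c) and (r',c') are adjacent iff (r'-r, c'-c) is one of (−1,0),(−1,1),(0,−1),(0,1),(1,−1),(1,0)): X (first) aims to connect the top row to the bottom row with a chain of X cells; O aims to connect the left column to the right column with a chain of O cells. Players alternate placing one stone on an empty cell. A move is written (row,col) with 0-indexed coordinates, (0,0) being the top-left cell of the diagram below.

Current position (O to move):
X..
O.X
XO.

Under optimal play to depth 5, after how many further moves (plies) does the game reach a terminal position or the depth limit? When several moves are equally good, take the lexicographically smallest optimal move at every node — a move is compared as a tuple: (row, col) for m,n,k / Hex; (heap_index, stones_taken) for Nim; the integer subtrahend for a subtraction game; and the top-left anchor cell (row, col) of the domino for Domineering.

PV length from [X../O.X/XO.]: 3 plies

p1 O@[X../O.X/XO.]: (0,1)[XO./O.X/XO.]-1 (0,2)[X.O/O.X/XO.]+1* (1,1)[X../OOX/XO.]+1 (2,2)[X../O.X/XOO]-1
p2 X@[X.O/O.X/XO.]: (0,1)[XXO/O.X/XO.]-1* (1,1)[X.O/OXX/XO.]-1 (2,2)[X.O/O.X/XOX]-1
p3 O@[XXO/O.X/XO.]: (1,1)[XXO/OOX/XO.]+1* (2,2)[XXO/O.X/XOO]-1
p4 X@[XXO/OOX/XO.] terminal -1; root [X../O.X/XO.] d5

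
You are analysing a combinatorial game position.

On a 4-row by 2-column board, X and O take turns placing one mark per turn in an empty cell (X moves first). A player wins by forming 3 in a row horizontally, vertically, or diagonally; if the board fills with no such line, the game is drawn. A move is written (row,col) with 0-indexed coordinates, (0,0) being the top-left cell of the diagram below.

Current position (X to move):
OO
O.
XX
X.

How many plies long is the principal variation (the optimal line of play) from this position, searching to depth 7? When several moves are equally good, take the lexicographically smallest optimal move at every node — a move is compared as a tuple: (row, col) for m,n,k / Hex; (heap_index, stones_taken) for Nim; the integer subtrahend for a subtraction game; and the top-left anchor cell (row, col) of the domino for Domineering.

ply 1, X at OO/O./XX/X. | (1,1)=+0→OO/OX/XX/X.*; (3,1)=+0→OO/O./XX/XX
ply 2, O at OO/OX/XX/X. | (3,1)=+0→OO/OX/XX/XO*
ply 3: OO/OX/XX/XO is terminal +0 (X); from OO/O./XX/X. depth 7

PV length from [OO/O./XX/X.]: 2 plies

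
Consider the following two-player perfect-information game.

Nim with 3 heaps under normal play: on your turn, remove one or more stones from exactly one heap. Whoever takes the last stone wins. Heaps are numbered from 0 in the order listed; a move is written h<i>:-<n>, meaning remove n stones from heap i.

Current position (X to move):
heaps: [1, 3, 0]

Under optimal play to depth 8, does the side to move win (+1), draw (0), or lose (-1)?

value((1,3,0), X) = +1

p1 X@[(1,3,0)]: h0:-1[(0,3,0)]-1 h1:-1[(1,2,0)]-1 h1:-2[(1,1,0)]+1* h1:-3[(1,0,0)]-1
p2 O@[(1,1,0)]: h0:-1[(0,1,0)]-1* h1:-1[(1,0,0)]-1
p3 X@[(0,1,0)]: h1:-1[(0,0,0)]+1*
p4 O@[(0,0,0)] terminal -1; root [(1,3,0)] d8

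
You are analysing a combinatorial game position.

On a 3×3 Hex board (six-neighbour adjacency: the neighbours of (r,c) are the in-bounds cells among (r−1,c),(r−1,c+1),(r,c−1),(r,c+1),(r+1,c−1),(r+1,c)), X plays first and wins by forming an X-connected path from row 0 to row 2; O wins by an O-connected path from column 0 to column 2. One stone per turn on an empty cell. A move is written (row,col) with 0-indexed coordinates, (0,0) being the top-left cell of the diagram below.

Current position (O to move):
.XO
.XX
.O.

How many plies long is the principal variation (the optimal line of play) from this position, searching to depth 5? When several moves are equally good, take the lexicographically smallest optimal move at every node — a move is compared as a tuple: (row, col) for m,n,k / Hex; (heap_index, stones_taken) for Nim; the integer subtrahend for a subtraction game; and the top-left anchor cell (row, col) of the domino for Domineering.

PV length from [.XO/.XX/.O.]: 4 plies

[.XO/.XX/.O.] O move#1: (0,0):-1/OXO/.XX/.O.*, (1,0):-1/.XO/OXX/.O., (2,0):-1/.XO/.XX/OO., (2,2):-1/.XO/.XX/.OO
[OXO/.XX/.O.] X move#2: (1,0):+1/OXO/XXX/.O.*, (2,0):+1/OXO/.XX/XO., (2,2):+1/OXO/.XX/.OX
[OXO/XXX/.O.] O move#3: (2,0):-1/OXO/XXX/OO.*, (2,2):-1/OXO/XXX/.OO
[OXO/XXX/OO.] X move#4: (2,2):+1/OXO/XXX/OOX*
[OXO/XXX/OOX] end (terminal -1, O#5); searched .XO/.XX/.O. to 5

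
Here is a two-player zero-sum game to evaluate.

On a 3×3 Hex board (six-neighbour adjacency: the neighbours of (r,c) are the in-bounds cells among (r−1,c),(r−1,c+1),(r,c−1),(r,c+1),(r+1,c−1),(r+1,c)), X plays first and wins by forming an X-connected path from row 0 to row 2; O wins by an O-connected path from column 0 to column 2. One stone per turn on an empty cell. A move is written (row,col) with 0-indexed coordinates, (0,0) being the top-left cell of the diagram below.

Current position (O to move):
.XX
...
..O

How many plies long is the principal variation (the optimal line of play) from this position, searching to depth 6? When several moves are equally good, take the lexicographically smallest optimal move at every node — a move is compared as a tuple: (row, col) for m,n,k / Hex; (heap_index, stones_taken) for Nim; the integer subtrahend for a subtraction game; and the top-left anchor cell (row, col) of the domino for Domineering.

[.XX/.../..O] O move#1: (0,0):-1/OXX/.../..O, (1,0):-1/.XX/O../..O, (1,1):+1/.XX/.O./..O*, (1,2):-1/.XX/..O/..O, (2,0):-1/.XX/.../O.O, (2,1):-1/.XX/.../.OO
[.XX/.O./..O] X move#2: (0,0):-1/XXX/.O./..O*, (1,0):-1/.XX/XO./..O, (1,2):-1/.XX/.OX/..O, (2,0):-1/.XX/.O./X.O, (2,1):-1/.XX/.O./.XO
[XXX/.O./..O] O move#3: (1,0):+1/XXX/OO./..O*, (1,2):+1/XXX/.OO/..O, (2,0):+1/XXX/.O./O.O, (2,1):+1/XXX/.O./.OO
[XXX/OO./..O] X move#4: (1,2):-1/XXX/OOX/..O*, (2,0):-1/XXX/OO./X.O, (2,1):-1/XXX/OO./.XO
[XXX/OOX/..O] O move#5: (2,0):-1/XXX/OOX/O.O, (2,1):+1/XXX/OOX/.OO*
[XXX/OOX/.OO] end (terminal -1, X#6); searched .XX/.../..O to 6

PV length from [.XX/.../..O]: 5 plies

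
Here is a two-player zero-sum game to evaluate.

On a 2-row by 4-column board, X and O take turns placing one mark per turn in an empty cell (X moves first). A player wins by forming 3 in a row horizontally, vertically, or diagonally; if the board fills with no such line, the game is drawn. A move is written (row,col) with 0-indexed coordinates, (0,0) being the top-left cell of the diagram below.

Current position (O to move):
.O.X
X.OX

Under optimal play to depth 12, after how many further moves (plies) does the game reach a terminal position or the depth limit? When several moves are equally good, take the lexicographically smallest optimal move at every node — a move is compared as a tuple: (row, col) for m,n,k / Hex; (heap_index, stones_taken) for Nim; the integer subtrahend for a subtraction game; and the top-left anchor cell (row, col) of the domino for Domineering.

PV length from [.O.X/X.OX]: 3 plies

[.O.X/X.OX] O move#1: (0,0):+0/OO.X/X.OX*, (0,2):+0/.OOX/X.OX, (1,1):+0/.O.X/XOOX
[OO.X/X.OX] X move#2: (0,2):+0/OOXX/X.OX*, (1,1):-1/OO.X/XXOX
[OOXX/X.OX] O move#3: (1,1):+0/OOXX/XOOX*
[OOXX/XOOX] end (terminal +0, X#4); searched .O.X/X.OX to 12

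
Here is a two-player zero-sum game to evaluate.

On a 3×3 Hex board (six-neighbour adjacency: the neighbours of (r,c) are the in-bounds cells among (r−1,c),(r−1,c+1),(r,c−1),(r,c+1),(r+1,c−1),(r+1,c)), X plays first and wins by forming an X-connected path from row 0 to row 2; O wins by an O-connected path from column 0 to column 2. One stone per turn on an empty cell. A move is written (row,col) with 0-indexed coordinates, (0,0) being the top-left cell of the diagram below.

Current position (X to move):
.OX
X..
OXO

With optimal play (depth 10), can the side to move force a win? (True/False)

[.OX/X../OXO] X move#1: (0,0):+1/XOX/X../OXO*, (1,1):+1/.OX/XX./OXO, (1,2):+1/.OX/X.X/OXO
[XOX/X../OXO] O move#2: (1,1):-1/XOX/XO./OXO*, (1,2):-1/XOX/X.O/OXO
[XOX/XO./OXO] X move#3: (1,2):+1/XOX/XOX/OXO*
[XOX/XOX/OXO] end (terminal -1, O#4); searched .OX/X../OXO to 10

X winning at [.OX/X../OXO]: True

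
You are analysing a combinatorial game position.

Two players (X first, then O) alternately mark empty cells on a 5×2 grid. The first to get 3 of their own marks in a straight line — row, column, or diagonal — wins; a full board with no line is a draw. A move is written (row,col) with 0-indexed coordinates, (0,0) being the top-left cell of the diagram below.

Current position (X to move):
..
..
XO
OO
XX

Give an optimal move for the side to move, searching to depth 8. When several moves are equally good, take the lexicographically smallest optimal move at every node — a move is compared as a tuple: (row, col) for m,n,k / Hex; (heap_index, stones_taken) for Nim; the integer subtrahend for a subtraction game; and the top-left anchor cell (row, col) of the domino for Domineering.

p1 X@[../../XO/OO/XX]: (0,0)[X./../XO/OO/XX]-1 (0,1)[.X/../XO/OO/XX]-1 (1,0)[../X./XO/OO/XX]-1 (1,1)[../.X/XO/OO/XX]+0*
p2 O@[../.X/XO/OO/XX]: (0,0)[O./.X/XO/OO/XX]+0* (0,1)[.O/.X/XO/OO/XX]+0 (1,0)[../OX/XO/OO/XX]+0
p3 X@[O./.X/XO/OO/XX]: (0,1)[OX/.X/XO/OO/XX]+0* (1,0)[O./XX/XO/OO/XX]+0
p4 O@[OX/.X/XO/OO/XX]: (1,0)[OX/OX/XO/OO/XX]+0*
p5 X@[OX/OX/XO/OO/XX] terminal +0; root [../../XO/OO/XX] d8

X's best at [../../XO/OO/XX]: (1,1)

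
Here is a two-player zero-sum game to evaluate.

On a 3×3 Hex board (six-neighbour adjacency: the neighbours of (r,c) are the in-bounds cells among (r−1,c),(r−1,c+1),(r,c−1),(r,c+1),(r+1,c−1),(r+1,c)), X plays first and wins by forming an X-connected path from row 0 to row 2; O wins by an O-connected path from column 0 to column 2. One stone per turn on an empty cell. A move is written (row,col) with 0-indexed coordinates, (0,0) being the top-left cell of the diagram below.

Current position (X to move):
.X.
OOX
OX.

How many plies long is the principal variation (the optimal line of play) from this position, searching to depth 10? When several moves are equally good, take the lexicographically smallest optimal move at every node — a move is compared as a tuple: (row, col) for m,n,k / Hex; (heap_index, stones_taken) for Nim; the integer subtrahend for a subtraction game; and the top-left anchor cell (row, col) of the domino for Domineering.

[.X./OOX/OX.] X move#1: (0,0):-1/XX./OOX/OX., (0,2):+1/.XX/OOX/OX.*, (2,2):-1/.X./OOX/OXX
[.XX/OOX/OX.] end (terminal -1, O#2); searched .X./OOX/OX. to 10

PV length from [.X./OOX/OX.]: 1 ply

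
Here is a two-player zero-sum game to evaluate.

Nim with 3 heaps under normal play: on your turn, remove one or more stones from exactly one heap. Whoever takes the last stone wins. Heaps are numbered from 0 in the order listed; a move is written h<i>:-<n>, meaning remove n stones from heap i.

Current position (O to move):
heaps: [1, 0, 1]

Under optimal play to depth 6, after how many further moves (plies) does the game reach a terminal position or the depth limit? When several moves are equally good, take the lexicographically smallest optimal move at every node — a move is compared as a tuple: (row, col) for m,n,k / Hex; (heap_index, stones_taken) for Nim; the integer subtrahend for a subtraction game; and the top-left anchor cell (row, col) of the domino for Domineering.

PV length from [(1,0,1)]: 2 plies

[(1,0,1)] O move#1: h0:-1:-1/(0,0,1)*, h2:-1:-1/(1,0,0)
[(0,0,1)] X move#2: h2:-1:+1/(0,0,0)*
[(0,0,0)] end (terminal -1, O#3); searched (1,0,1) to 6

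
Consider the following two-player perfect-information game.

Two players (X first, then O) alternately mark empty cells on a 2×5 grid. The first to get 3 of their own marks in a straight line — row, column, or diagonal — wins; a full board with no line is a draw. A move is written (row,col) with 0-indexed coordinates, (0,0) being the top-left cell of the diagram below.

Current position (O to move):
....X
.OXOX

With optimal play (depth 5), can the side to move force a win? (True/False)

p1 O@[....X/.OXOX]: (0,0)[O...X/.OXOX]+0* (0,1)[.O..X/.OXOX]+0 (0,2)[..O.X/.OXOX]+0 (0,3)[...OX/.OXOX]+0 (1,0)[....X/OOXOX]+0
p2 X@[O...X/.OXOX]: (0,1)[OX..X/.OXOX]+0* (0,2)[O.X.X/.OXOX]+0 (0,3)[O..XX/.OXOX]+0 (1,0)[O...X/XOXOX]+0
p3 O@[OX..X/.OXOX]: (0,2)[OXO.X/.OXOX]+0* (0,3)[OX.OX/.OXOX]+0 (1,0)[OX..X/OOXOX]+0
p4 X@[OXO.X/.OXOX]: (0,3)[OXOXX/.OXOX]+0* (1,0)[OXO.X/XOXOX]+0
p5 O@[OXOXX/.OXOX]: (1,0)[OXOXX/OOXOX]+0*
p6 X@[OXOXX/OOXOX] terminal +0; root [....X/.OXOX] d5

O winning at [....X/.OXOX]: False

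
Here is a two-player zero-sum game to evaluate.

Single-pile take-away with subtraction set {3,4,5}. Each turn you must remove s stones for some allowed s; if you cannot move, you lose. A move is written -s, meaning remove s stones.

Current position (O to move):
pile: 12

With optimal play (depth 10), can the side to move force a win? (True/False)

O winning at [12]: True

p1 O@[12]: -3[9]+1* -4[8]+1 -5[7]-1
p2 X@[9]: -3[6]-1* -4[5]-1 -5[4]-1
p3 O@[6]: -3[3]-1 -4[2]+1* -5[1]+1
p4 X@[2] terminal -1; root [12] d10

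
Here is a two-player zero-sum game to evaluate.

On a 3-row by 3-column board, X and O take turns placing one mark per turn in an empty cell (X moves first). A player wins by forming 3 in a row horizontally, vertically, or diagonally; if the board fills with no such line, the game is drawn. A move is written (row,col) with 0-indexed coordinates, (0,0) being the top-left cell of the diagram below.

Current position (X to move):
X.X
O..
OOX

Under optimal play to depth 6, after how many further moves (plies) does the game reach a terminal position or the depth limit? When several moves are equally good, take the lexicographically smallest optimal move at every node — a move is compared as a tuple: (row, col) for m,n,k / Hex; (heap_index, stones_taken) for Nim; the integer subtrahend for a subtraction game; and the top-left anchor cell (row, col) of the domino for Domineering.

PV length from [X.X/O../OOX]: 1 ply

p1 X@[X.X/O../OOX]: (0,1)[XXX/O../OOX]+1* (1,1)[X.X/OX./OOX]+1 (1,2)[X.X/O.X/OOX]+1
p2 O@[XXX/O../OOX] terminal -1; root [X.X/O../OOX] d6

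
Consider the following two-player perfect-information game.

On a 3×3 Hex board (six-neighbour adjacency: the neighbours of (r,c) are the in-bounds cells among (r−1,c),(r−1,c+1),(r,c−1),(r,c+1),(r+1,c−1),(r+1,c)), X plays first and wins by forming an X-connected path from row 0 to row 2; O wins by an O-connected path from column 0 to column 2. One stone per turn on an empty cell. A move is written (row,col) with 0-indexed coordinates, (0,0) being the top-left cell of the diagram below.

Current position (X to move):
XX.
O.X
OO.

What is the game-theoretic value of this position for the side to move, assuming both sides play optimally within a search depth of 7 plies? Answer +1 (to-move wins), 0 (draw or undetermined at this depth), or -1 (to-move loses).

p1 X@[XX./O.X/OO.]: (0,2)[XXX/O.X/OO.]-1 (1,1)[XX./OXX/OO.]-1 (2,2)[XX./O.X/OOX]+1*
p2 O@[XX./O.X/OOX]: (0,2)[XXO/O.X/OOX]-1* (1,1)[XX./OOX/OOX]-1
p3 X@[XXO/O.X/OOX]: (1,1)[XXO/OXX/OOX]+1*
p4 O@[XXO/OXX/OOX] terminal -1; root [XX./O.X/OO.] d7

value(XX./O.X/OO., X) = +1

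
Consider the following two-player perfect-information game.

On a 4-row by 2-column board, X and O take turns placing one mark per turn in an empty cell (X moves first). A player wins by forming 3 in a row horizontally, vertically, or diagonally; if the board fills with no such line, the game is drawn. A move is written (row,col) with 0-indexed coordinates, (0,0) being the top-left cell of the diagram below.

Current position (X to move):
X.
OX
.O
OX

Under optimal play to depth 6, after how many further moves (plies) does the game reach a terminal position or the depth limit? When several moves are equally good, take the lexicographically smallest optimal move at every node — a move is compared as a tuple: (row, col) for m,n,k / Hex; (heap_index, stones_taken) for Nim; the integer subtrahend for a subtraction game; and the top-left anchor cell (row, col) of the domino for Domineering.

PV length from [X./OX/.O/OX]: 2 plies

p1 X@[X./OX/.O/OX]: (0,1)[XX/OX/.O/OX]-1 (2,0)[X./OX/XO/OX]+0*
p2 O@[X./OX/XO/OX]: (0,1)[XO/OX/XO/OX]+0*
p3 X@[XO/OX/XO/OX] terminal +0; root [X./OX/.O/OX] d6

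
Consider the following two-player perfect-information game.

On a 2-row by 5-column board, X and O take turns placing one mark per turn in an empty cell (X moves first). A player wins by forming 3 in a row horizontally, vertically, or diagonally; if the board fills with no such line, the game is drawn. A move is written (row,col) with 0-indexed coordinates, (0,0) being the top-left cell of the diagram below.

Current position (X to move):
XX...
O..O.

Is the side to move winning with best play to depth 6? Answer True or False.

X winning at [XX.../O..O.]: True

p1 X@[XX.../O..O.]: (0,2)[XXX../O..O.]+1* (0,3)[XX.X./O..O.]+0 (0,4)[XX..X/O..O.]+0 (1,1)[XX.../OX.O.]+0 (1,2)[XX.../O.XO.]+0 (1,4)[XX.../O..OX]+0
p2 O@[XXX../O..O.] terminal -1; root [XX.../O..O.] d6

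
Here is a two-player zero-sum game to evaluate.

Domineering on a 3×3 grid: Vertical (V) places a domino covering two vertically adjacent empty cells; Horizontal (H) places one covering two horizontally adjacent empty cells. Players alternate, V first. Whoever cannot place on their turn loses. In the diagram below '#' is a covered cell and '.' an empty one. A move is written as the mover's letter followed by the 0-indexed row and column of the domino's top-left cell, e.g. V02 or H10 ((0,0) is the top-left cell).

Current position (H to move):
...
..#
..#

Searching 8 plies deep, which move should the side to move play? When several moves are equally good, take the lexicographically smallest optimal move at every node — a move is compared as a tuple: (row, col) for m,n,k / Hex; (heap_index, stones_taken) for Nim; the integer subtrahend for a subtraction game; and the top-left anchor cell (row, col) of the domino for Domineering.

H's best at [.../..#/..#]: H10

[.../..#/..#] H move#1: H00:-1/##./..#/..#, H01:-1/.##/..#/..#, H10:+1/.../###/..#*, H20:-1/.../..#/###
[.../###/..#] end (terminal -1, V#2); searched .../..#/..# to 8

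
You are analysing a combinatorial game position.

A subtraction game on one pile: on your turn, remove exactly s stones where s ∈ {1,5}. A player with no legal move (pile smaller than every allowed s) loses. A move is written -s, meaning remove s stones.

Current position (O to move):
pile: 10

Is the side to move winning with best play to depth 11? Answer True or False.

p1 O@[10]: -1[9]-1* -5[5]-1
p2 X@[9]: -1[8]+1* -5[4]+1
p3 O@[8]: -1[7]-1* -5[3]-1
p4 X@[7]: -1[6]+1* -5[2]+1
p5 O@[6]: -1[5]-1* -5[1]-1
p6 X@[5]: -1[4]+1* -5[0]+1
p7 O@[4]: -1[3]-1*
p8 X@[3]: -1[2]+1*
p9 O@[2]: -1[1]-1*
p10 X@[1]: -1[0]+1*
p11 O@[0] terminal -1; root [10] d11

O winning at [10]: False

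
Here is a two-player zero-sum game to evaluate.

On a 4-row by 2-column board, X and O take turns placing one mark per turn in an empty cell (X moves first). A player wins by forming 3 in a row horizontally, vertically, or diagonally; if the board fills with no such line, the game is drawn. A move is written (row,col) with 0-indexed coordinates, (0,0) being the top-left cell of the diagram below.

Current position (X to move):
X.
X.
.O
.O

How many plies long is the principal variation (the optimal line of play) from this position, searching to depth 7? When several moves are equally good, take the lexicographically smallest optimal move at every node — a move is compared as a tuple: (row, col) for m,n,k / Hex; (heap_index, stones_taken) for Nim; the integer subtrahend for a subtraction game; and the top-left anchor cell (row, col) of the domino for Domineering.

PV length from [X./X./.O/.O]: 1 ply

ply 1, X at X./X./.O/.O | (0,1)=-1→XX/X./.O/.O; (1,1)=+0→X./XX/.O/.O; (2,0)=+1→X./X./XO/.O*; (3,0)=-1→X./X./.O/XO
ply 2: X./X./XO/.O is terminal -1 (O); from X./X./.O/.O depth 7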